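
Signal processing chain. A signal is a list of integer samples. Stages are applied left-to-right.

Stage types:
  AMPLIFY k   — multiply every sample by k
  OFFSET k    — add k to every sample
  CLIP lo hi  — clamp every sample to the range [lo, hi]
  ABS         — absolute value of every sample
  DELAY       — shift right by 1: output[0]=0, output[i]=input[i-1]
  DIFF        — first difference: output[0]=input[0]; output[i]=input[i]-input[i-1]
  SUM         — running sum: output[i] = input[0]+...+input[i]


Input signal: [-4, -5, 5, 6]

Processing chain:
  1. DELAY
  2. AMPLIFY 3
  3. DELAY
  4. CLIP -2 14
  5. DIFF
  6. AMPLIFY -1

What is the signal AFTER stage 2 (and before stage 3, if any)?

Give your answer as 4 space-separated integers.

Answer: 0 -12 -15 15

Derivation:
Input: [-4, -5, 5, 6]
Stage 1 (DELAY): [0, -4, -5, 5] = [0, -4, -5, 5] -> [0, -4, -5, 5]
Stage 2 (AMPLIFY 3): 0*3=0, -4*3=-12, -5*3=-15, 5*3=15 -> [0, -12, -15, 15]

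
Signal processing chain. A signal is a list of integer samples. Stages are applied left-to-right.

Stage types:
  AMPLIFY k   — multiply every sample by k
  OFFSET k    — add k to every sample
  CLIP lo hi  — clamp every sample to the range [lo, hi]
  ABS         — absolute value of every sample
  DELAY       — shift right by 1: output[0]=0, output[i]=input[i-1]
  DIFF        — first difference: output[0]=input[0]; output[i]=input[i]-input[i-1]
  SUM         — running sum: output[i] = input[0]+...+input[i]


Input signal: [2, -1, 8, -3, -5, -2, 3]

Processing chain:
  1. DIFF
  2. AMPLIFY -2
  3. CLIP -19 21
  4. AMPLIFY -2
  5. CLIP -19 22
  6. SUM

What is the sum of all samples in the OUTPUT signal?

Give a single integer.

Answer: 38

Derivation:
Input: [2, -1, 8, -3, -5, -2, 3]
Stage 1 (DIFF): s[0]=2, -1-2=-3, 8--1=9, -3-8=-11, -5--3=-2, -2--5=3, 3--2=5 -> [2, -3, 9, -11, -2, 3, 5]
Stage 2 (AMPLIFY -2): 2*-2=-4, -3*-2=6, 9*-2=-18, -11*-2=22, -2*-2=4, 3*-2=-6, 5*-2=-10 -> [-4, 6, -18, 22, 4, -6, -10]
Stage 3 (CLIP -19 21): clip(-4,-19,21)=-4, clip(6,-19,21)=6, clip(-18,-19,21)=-18, clip(22,-19,21)=21, clip(4,-19,21)=4, clip(-6,-19,21)=-6, clip(-10,-19,21)=-10 -> [-4, 6, -18, 21, 4, -6, -10]
Stage 4 (AMPLIFY -2): -4*-2=8, 6*-2=-12, -18*-2=36, 21*-2=-42, 4*-2=-8, -6*-2=12, -10*-2=20 -> [8, -12, 36, -42, -8, 12, 20]
Stage 5 (CLIP -19 22): clip(8,-19,22)=8, clip(-12,-19,22)=-12, clip(36,-19,22)=22, clip(-42,-19,22)=-19, clip(-8,-19,22)=-8, clip(12,-19,22)=12, clip(20,-19,22)=20 -> [8, -12, 22, -19, -8, 12, 20]
Stage 6 (SUM): sum[0..0]=8, sum[0..1]=-4, sum[0..2]=18, sum[0..3]=-1, sum[0..4]=-9, sum[0..5]=3, sum[0..6]=23 -> [8, -4, 18, -1, -9, 3, 23]
Output sum: 38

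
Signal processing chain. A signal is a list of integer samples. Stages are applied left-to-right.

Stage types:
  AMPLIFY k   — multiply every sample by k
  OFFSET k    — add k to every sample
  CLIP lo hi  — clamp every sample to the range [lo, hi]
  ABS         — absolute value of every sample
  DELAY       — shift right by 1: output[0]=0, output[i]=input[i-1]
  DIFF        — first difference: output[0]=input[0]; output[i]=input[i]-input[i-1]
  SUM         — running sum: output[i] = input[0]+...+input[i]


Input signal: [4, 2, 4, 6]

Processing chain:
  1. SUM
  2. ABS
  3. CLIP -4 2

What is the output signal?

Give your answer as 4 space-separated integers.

Input: [4, 2, 4, 6]
Stage 1 (SUM): sum[0..0]=4, sum[0..1]=6, sum[0..2]=10, sum[0..3]=16 -> [4, 6, 10, 16]
Stage 2 (ABS): |4|=4, |6|=6, |10|=10, |16|=16 -> [4, 6, 10, 16]
Stage 3 (CLIP -4 2): clip(4,-4,2)=2, clip(6,-4,2)=2, clip(10,-4,2)=2, clip(16,-4,2)=2 -> [2, 2, 2, 2]

Answer: 2 2 2 2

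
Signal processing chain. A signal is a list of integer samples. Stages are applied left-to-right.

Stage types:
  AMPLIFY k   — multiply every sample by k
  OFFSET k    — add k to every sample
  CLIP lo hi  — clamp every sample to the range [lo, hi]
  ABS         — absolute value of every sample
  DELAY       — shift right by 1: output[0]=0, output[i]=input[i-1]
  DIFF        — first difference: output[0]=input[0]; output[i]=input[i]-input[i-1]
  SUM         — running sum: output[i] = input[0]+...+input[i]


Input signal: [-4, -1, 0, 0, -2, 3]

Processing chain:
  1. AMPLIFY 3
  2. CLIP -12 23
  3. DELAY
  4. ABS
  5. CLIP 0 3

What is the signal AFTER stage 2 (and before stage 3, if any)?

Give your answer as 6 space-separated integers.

Answer: -12 -3 0 0 -6 9

Derivation:
Input: [-4, -1, 0, 0, -2, 3]
Stage 1 (AMPLIFY 3): -4*3=-12, -1*3=-3, 0*3=0, 0*3=0, -2*3=-6, 3*3=9 -> [-12, -3, 0, 0, -6, 9]
Stage 2 (CLIP -12 23): clip(-12,-12,23)=-12, clip(-3,-12,23)=-3, clip(0,-12,23)=0, clip(0,-12,23)=0, clip(-6,-12,23)=-6, clip(9,-12,23)=9 -> [-12, -3, 0, 0, -6, 9]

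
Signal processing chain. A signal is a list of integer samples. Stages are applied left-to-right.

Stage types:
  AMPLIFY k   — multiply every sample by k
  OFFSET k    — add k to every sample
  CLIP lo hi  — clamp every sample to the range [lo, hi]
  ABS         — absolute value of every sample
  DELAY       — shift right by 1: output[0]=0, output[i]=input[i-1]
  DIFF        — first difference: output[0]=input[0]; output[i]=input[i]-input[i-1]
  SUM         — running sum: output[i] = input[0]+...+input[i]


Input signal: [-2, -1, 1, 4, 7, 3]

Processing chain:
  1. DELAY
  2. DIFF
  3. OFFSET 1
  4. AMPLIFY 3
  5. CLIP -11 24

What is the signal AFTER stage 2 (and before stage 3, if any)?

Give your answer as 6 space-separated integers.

Input: [-2, -1, 1, 4, 7, 3]
Stage 1 (DELAY): [0, -2, -1, 1, 4, 7] = [0, -2, -1, 1, 4, 7] -> [0, -2, -1, 1, 4, 7]
Stage 2 (DIFF): s[0]=0, -2-0=-2, -1--2=1, 1--1=2, 4-1=3, 7-4=3 -> [0, -2, 1, 2, 3, 3]

Answer: 0 -2 1 2 3 3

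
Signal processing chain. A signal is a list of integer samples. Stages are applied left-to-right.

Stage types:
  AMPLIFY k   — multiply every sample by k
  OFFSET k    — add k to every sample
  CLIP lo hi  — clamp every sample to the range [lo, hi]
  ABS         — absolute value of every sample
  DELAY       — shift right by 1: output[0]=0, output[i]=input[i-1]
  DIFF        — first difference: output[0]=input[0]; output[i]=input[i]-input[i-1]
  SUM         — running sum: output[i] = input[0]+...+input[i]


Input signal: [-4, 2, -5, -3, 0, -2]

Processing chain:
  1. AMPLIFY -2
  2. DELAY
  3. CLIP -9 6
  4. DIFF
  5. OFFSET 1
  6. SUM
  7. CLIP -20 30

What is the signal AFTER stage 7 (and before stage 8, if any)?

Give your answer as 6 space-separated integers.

Input: [-4, 2, -5, -3, 0, -2]
Stage 1 (AMPLIFY -2): -4*-2=8, 2*-2=-4, -5*-2=10, -3*-2=6, 0*-2=0, -2*-2=4 -> [8, -4, 10, 6, 0, 4]
Stage 2 (DELAY): [0, 8, -4, 10, 6, 0] = [0, 8, -4, 10, 6, 0] -> [0, 8, -4, 10, 6, 0]
Stage 3 (CLIP -9 6): clip(0,-9,6)=0, clip(8,-9,6)=6, clip(-4,-9,6)=-4, clip(10,-9,6)=6, clip(6,-9,6)=6, clip(0,-9,6)=0 -> [0, 6, -4, 6, 6, 0]
Stage 4 (DIFF): s[0]=0, 6-0=6, -4-6=-10, 6--4=10, 6-6=0, 0-6=-6 -> [0, 6, -10, 10, 0, -6]
Stage 5 (OFFSET 1): 0+1=1, 6+1=7, -10+1=-9, 10+1=11, 0+1=1, -6+1=-5 -> [1, 7, -9, 11, 1, -5]
Stage 6 (SUM): sum[0..0]=1, sum[0..1]=8, sum[0..2]=-1, sum[0..3]=10, sum[0..4]=11, sum[0..5]=6 -> [1, 8, -1, 10, 11, 6]
Stage 7 (CLIP -20 30): clip(1,-20,30)=1, clip(8,-20,30)=8, clip(-1,-20,30)=-1, clip(10,-20,30)=10, clip(11,-20,30)=11, clip(6,-20,30)=6 -> [1, 8, -1, 10, 11, 6]

Answer: 1 8 -1 10 11 6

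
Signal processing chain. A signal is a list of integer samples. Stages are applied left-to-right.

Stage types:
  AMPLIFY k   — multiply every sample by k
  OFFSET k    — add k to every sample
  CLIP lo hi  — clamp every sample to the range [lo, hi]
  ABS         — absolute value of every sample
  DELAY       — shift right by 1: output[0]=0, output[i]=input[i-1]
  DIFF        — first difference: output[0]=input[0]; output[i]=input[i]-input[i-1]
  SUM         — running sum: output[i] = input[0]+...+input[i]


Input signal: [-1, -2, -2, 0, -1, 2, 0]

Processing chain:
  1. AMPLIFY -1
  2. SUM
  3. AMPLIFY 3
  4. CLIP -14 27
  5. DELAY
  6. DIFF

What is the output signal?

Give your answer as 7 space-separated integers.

Input: [-1, -2, -2, 0, -1, 2, 0]
Stage 1 (AMPLIFY -1): -1*-1=1, -2*-1=2, -2*-1=2, 0*-1=0, -1*-1=1, 2*-1=-2, 0*-1=0 -> [1, 2, 2, 0, 1, -2, 0]
Stage 2 (SUM): sum[0..0]=1, sum[0..1]=3, sum[0..2]=5, sum[0..3]=5, sum[0..4]=6, sum[0..5]=4, sum[0..6]=4 -> [1, 3, 5, 5, 6, 4, 4]
Stage 3 (AMPLIFY 3): 1*3=3, 3*3=9, 5*3=15, 5*3=15, 6*3=18, 4*3=12, 4*3=12 -> [3, 9, 15, 15, 18, 12, 12]
Stage 4 (CLIP -14 27): clip(3,-14,27)=3, clip(9,-14,27)=9, clip(15,-14,27)=15, clip(15,-14,27)=15, clip(18,-14,27)=18, clip(12,-14,27)=12, clip(12,-14,27)=12 -> [3, 9, 15, 15, 18, 12, 12]
Stage 5 (DELAY): [0, 3, 9, 15, 15, 18, 12] = [0, 3, 9, 15, 15, 18, 12] -> [0, 3, 9, 15, 15, 18, 12]
Stage 6 (DIFF): s[0]=0, 3-0=3, 9-3=6, 15-9=6, 15-15=0, 18-15=3, 12-18=-6 -> [0, 3, 6, 6, 0, 3, -6]

Answer: 0 3 6 6 0 3 -6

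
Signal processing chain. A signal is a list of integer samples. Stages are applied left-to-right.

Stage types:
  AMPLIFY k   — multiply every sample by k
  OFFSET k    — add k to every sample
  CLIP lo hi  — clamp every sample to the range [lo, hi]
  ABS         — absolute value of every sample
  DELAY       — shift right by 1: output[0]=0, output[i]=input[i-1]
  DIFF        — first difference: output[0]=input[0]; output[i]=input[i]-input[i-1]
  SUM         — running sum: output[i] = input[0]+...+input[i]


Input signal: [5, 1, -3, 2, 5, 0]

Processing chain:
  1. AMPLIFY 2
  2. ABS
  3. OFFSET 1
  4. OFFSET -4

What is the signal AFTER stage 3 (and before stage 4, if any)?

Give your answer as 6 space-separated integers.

Input: [5, 1, -3, 2, 5, 0]
Stage 1 (AMPLIFY 2): 5*2=10, 1*2=2, -3*2=-6, 2*2=4, 5*2=10, 0*2=0 -> [10, 2, -6, 4, 10, 0]
Stage 2 (ABS): |10|=10, |2|=2, |-6|=6, |4|=4, |10|=10, |0|=0 -> [10, 2, 6, 4, 10, 0]
Stage 3 (OFFSET 1): 10+1=11, 2+1=3, 6+1=7, 4+1=5, 10+1=11, 0+1=1 -> [11, 3, 7, 5, 11, 1]

Answer: 11 3 7 5 11 1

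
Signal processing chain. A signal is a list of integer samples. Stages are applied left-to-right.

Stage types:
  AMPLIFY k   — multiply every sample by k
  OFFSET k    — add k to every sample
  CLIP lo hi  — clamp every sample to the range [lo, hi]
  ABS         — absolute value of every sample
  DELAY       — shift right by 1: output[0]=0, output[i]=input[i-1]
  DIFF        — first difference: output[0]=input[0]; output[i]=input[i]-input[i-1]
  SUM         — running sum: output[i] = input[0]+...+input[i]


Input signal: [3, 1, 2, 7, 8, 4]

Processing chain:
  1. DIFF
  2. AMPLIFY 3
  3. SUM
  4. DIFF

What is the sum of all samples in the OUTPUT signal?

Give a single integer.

Answer: 12

Derivation:
Input: [3, 1, 2, 7, 8, 4]
Stage 1 (DIFF): s[0]=3, 1-3=-2, 2-1=1, 7-2=5, 8-7=1, 4-8=-4 -> [3, -2, 1, 5, 1, -4]
Stage 2 (AMPLIFY 3): 3*3=9, -2*3=-6, 1*3=3, 5*3=15, 1*3=3, -4*3=-12 -> [9, -6, 3, 15, 3, -12]
Stage 3 (SUM): sum[0..0]=9, sum[0..1]=3, sum[0..2]=6, sum[0..3]=21, sum[0..4]=24, sum[0..5]=12 -> [9, 3, 6, 21, 24, 12]
Stage 4 (DIFF): s[0]=9, 3-9=-6, 6-3=3, 21-6=15, 24-21=3, 12-24=-12 -> [9, -6, 3, 15, 3, -12]
Output sum: 12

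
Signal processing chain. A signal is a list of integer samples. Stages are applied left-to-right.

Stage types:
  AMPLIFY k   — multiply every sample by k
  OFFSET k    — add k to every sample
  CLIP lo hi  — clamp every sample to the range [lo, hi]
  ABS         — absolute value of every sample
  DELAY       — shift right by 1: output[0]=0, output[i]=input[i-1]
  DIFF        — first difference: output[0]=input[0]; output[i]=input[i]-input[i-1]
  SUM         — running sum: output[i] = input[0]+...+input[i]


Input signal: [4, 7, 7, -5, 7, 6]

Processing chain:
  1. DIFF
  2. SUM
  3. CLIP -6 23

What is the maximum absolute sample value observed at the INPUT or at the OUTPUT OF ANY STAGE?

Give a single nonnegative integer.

Answer: 12

Derivation:
Input: [4, 7, 7, -5, 7, 6] (max |s|=7)
Stage 1 (DIFF): s[0]=4, 7-4=3, 7-7=0, -5-7=-12, 7--5=12, 6-7=-1 -> [4, 3, 0, -12, 12, -1] (max |s|=12)
Stage 2 (SUM): sum[0..0]=4, sum[0..1]=7, sum[0..2]=7, sum[0..3]=-5, sum[0..4]=7, sum[0..5]=6 -> [4, 7, 7, -5, 7, 6] (max |s|=7)
Stage 3 (CLIP -6 23): clip(4,-6,23)=4, clip(7,-6,23)=7, clip(7,-6,23)=7, clip(-5,-6,23)=-5, clip(7,-6,23)=7, clip(6,-6,23)=6 -> [4, 7, 7, -5, 7, 6] (max |s|=7)
Overall max amplitude: 12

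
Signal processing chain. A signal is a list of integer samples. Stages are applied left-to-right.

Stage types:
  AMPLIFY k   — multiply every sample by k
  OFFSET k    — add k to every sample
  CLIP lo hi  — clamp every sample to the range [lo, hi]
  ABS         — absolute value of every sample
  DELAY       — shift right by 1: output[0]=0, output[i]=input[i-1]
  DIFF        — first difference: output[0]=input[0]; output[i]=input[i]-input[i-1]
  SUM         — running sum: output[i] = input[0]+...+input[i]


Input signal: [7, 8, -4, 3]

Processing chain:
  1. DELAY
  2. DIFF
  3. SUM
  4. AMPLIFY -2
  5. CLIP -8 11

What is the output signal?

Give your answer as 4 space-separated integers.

Answer: 0 -8 -8 8

Derivation:
Input: [7, 8, -4, 3]
Stage 1 (DELAY): [0, 7, 8, -4] = [0, 7, 8, -4] -> [0, 7, 8, -4]
Stage 2 (DIFF): s[0]=0, 7-0=7, 8-7=1, -4-8=-12 -> [0, 7, 1, -12]
Stage 3 (SUM): sum[0..0]=0, sum[0..1]=7, sum[0..2]=8, sum[0..3]=-4 -> [0, 7, 8, -4]
Stage 4 (AMPLIFY -2): 0*-2=0, 7*-2=-14, 8*-2=-16, -4*-2=8 -> [0, -14, -16, 8]
Stage 5 (CLIP -8 11): clip(0,-8,11)=0, clip(-14,-8,11)=-8, clip(-16,-8,11)=-8, clip(8,-8,11)=8 -> [0, -8, -8, 8]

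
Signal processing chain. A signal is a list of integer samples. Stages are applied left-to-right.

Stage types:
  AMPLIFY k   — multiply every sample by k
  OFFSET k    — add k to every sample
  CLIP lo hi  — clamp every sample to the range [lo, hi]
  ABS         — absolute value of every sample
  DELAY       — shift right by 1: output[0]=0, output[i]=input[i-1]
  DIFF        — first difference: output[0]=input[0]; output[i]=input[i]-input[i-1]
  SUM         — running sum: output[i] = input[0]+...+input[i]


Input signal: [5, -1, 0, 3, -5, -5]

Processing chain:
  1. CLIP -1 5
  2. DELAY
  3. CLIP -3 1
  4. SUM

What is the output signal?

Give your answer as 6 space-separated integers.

Input: [5, -1, 0, 3, -5, -5]
Stage 1 (CLIP -1 5): clip(5,-1,5)=5, clip(-1,-1,5)=-1, clip(0,-1,5)=0, clip(3,-1,5)=3, clip(-5,-1,5)=-1, clip(-5,-1,5)=-1 -> [5, -1, 0, 3, -1, -1]
Stage 2 (DELAY): [0, 5, -1, 0, 3, -1] = [0, 5, -1, 0, 3, -1] -> [0, 5, -1, 0, 3, -1]
Stage 3 (CLIP -3 1): clip(0,-3,1)=0, clip(5,-3,1)=1, clip(-1,-3,1)=-1, clip(0,-3,1)=0, clip(3,-3,1)=1, clip(-1,-3,1)=-1 -> [0, 1, -1, 0, 1, -1]
Stage 4 (SUM): sum[0..0]=0, sum[0..1]=1, sum[0..2]=0, sum[0..3]=0, sum[0..4]=1, sum[0..5]=0 -> [0, 1, 0, 0, 1, 0]

Answer: 0 1 0 0 1 0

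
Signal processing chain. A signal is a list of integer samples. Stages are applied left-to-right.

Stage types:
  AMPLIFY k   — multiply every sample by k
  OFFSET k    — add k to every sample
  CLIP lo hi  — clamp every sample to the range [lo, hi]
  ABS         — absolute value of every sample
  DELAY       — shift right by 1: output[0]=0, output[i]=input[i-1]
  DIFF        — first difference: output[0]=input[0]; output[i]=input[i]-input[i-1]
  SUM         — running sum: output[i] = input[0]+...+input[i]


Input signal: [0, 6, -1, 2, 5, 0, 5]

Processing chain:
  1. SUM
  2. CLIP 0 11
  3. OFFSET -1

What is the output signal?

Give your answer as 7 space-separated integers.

Input: [0, 6, -1, 2, 5, 0, 5]
Stage 1 (SUM): sum[0..0]=0, sum[0..1]=6, sum[0..2]=5, sum[0..3]=7, sum[0..4]=12, sum[0..5]=12, sum[0..6]=17 -> [0, 6, 5, 7, 12, 12, 17]
Stage 2 (CLIP 0 11): clip(0,0,11)=0, clip(6,0,11)=6, clip(5,0,11)=5, clip(7,0,11)=7, clip(12,0,11)=11, clip(12,0,11)=11, clip(17,0,11)=11 -> [0, 6, 5, 7, 11, 11, 11]
Stage 3 (OFFSET -1): 0+-1=-1, 6+-1=5, 5+-1=4, 7+-1=6, 11+-1=10, 11+-1=10, 11+-1=10 -> [-1, 5, 4, 6, 10, 10, 10]

Answer: -1 5 4 6 10 10 10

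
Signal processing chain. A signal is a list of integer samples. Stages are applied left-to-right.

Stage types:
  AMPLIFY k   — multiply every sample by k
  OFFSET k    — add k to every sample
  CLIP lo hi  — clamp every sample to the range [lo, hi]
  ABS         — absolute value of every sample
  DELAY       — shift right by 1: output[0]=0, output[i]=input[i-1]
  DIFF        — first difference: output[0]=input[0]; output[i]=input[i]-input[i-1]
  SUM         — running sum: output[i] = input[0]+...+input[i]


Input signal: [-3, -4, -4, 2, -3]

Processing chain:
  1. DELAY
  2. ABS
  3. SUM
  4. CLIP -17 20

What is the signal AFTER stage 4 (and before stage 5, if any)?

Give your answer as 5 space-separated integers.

Input: [-3, -4, -4, 2, -3]
Stage 1 (DELAY): [0, -3, -4, -4, 2] = [0, -3, -4, -4, 2] -> [0, -3, -4, -4, 2]
Stage 2 (ABS): |0|=0, |-3|=3, |-4|=4, |-4|=4, |2|=2 -> [0, 3, 4, 4, 2]
Stage 3 (SUM): sum[0..0]=0, sum[0..1]=3, sum[0..2]=7, sum[0..3]=11, sum[0..4]=13 -> [0, 3, 7, 11, 13]
Stage 4 (CLIP -17 20): clip(0,-17,20)=0, clip(3,-17,20)=3, clip(7,-17,20)=7, clip(11,-17,20)=11, clip(13,-17,20)=13 -> [0, 3, 7, 11, 13]

Answer: 0 3 7 11 13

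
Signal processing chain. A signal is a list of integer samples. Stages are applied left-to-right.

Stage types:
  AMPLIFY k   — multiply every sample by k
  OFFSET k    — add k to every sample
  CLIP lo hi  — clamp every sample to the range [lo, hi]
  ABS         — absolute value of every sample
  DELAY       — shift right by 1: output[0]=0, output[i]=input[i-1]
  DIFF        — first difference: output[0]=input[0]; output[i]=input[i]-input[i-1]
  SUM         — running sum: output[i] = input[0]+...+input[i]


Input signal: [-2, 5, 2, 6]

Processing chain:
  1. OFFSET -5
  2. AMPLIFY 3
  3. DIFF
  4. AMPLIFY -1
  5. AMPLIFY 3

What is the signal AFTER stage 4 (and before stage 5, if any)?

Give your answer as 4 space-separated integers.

Answer: 21 -21 9 -12

Derivation:
Input: [-2, 5, 2, 6]
Stage 1 (OFFSET -5): -2+-5=-7, 5+-5=0, 2+-5=-3, 6+-5=1 -> [-7, 0, -3, 1]
Stage 2 (AMPLIFY 3): -7*3=-21, 0*3=0, -3*3=-9, 1*3=3 -> [-21, 0, -9, 3]
Stage 3 (DIFF): s[0]=-21, 0--21=21, -9-0=-9, 3--9=12 -> [-21, 21, -9, 12]
Stage 4 (AMPLIFY -1): -21*-1=21, 21*-1=-21, -9*-1=9, 12*-1=-12 -> [21, -21, 9, -12]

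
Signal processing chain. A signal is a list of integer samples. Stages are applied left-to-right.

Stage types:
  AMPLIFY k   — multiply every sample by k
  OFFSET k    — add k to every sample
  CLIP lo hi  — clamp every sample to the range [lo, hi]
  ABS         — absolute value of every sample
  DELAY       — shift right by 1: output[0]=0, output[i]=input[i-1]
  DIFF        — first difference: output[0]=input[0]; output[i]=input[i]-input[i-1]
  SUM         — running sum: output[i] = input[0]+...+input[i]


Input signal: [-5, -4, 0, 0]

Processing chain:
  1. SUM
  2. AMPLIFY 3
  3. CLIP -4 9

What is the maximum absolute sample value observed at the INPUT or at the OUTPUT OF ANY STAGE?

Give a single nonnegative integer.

Answer: 27

Derivation:
Input: [-5, -4, 0, 0] (max |s|=5)
Stage 1 (SUM): sum[0..0]=-5, sum[0..1]=-9, sum[0..2]=-9, sum[0..3]=-9 -> [-5, -9, -9, -9] (max |s|=9)
Stage 2 (AMPLIFY 3): -5*3=-15, -9*3=-27, -9*3=-27, -9*3=-27 -> [-15, -27, -27, -27] (max |s|=27)
Stage 3 (CLIP -4 9): clip(-15,-4,9)=-4, clip(-27,-4,9)=-4, clip(-27,-4,9)=-4, clip(-27,-4,9)=-4 -> [-4, -4, -4, -4] (max |s|=4)
Overall max amplitude: 27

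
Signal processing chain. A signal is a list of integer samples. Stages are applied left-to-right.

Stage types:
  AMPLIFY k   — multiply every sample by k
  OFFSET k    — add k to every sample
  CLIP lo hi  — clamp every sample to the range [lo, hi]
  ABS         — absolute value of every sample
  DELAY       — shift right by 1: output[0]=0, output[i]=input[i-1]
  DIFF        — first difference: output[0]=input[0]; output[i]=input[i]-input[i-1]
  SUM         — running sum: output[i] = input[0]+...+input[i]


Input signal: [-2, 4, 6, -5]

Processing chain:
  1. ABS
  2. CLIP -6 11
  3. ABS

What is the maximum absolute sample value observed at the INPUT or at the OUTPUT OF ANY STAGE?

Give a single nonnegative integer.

Answer: 6

Derivation:
Input: [-2, 4, 6, -5] (max |s|=6)
Stage 1 (ABS): |-2|=2, |4|=4, |6|=6, |-5|=5 -> [2, 4, 6, 5] (max |s|=6)
Stage 2 (CLIP -6 11): clip(2,-6,11)=2, clip(4,-6,11)=4, clip(6,-6,11)=6, clip(5,-6,11)=5 -> [2, 4, 6, 5] (max |s|=6)
Stage 3 (ABS): |2|=2, |4|=4, |6|=6, |5|=5 -> [2, 4, 6, 5] (max |s|=6)
Overall max amplitude: 6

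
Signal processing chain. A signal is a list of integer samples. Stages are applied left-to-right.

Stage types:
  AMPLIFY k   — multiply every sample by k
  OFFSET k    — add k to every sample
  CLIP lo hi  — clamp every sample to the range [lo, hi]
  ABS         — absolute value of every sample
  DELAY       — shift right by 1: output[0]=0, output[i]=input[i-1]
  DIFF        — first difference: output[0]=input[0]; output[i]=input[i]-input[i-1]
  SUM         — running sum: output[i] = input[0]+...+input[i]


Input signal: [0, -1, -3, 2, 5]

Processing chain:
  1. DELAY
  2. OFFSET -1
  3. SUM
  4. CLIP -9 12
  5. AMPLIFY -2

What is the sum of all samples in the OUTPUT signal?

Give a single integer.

Answer: 44

Derivation:
Input: [0, -1, -3, 2, 5]
Stage 1 (DELAY): [0, 0, -1, -3, 2] = [0, 0, -1, -3, 2] -> [0, 0, -1, -3, 2]
Stage 2 (OFFSET -1): 0+-1=-1, 0+-1=-1, -1+-1=-2, -3+-1=-4, 2+-1=1 -> [-1, -1, -2, -4, 1]
Stage 3 (SUM): sum[0..0]=-1, sum[0..1]=-2, sum[0..2]=-4, sum[0..3]=-8, sum[0..4]=-7 -> [-1, -2, -4, -8, -7]
Stage 4 (CLIP -9 12): clip(-1,-9,12)=-1, clip(-2,-9,12)=-2, clip(-4,-9,12)=-4, clip(-8,-9,12)=-8, clip(-7,-9,12)=-7 -> [-1, -2, -4, -8, -7]
Stage 5 (AMPLIFY -2): -1*-2=2, -2*-2=4, -4*-2=8, -8*-2=16, -7*-2=14 -> [2, 4, 8, 16, 14]
Output sum: 44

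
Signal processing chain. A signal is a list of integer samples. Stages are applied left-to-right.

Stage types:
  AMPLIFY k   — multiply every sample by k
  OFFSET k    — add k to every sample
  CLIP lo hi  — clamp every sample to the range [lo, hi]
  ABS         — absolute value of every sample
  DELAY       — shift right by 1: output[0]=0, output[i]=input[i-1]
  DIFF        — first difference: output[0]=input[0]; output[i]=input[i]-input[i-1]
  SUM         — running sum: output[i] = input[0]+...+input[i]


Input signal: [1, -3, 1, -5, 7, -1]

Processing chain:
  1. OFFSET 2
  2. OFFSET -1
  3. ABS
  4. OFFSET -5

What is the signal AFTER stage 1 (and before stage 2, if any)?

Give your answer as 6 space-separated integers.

Answer: 3 -1 3 -3 9 1

Derivation:
Input: [1, -3, 1, -5, 7, -1]
Stage 1 (OFFSET 2): 1+2=3, -3+2=-1, 1+2=3, -5+2=-3, 7+2=9, -1+2=1 -> [3, -1, 3, -3, 9, 1]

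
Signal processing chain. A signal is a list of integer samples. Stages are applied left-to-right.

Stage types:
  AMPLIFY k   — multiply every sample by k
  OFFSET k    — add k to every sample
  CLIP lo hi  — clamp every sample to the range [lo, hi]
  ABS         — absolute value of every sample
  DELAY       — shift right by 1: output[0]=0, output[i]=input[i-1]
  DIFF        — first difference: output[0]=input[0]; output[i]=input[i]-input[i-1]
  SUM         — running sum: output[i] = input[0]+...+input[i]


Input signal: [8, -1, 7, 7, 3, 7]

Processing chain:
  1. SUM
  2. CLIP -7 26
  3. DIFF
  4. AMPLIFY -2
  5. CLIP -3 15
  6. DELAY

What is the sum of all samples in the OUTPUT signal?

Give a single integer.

Input: [8, -1, 7, 7, 3, 7]
Stage 1 (SUM): sum[0..0]=8, sum[0..1]=7, sum[0..2]=14, sum[0..3]=21, sum[0..4]=24, sum[0..5]=31 -> [8, 7, 14, 21, 24, 31]
Stage 2 (CLIP -7 26): clip(8,-7,26)=8, clip(7,-7,26)=7, clip(14,-7,26)=14, clip(21,-7,26)=21, clip(24,-7,26)=24, clip(31,-7,26)=26 -> [8, 7, 14, 21, 24, 26]
Stage 3 (DIFF): s[0]=8, 7-8=-1, 14-7=7, 21-14=7, 24-21=3, 26-24=2 -> [8, -1, 7, 7, 3, 2]
Stage 4 (AMPLIFY -2): 8*-2=-16, -1*-2=2, 7*-2=-14, 7*-2=-14, 3*-2=-6, 2*-2=-4 -> [-16, 2, -14, -14, -6, -4]
Stage 5 (CLIP -3 15): clip(-16,-3,15)=-3, clip(2,-3,15)=2, clip(-14,-3,15)=-3, clip(-14,-3,15)=-3, clip(-6,-3,15)=-3, clip(-4,-3,15)=-3 -> [-3, 2, -3, -3, -3, -3]
Stage 6 (DELAY): [0, -3, 2, -3, -3, -3] = [0, -3, 2, -3, -3, -3] -> [0, -3, 2, -3, -3, -3]
Output sum: -10

Answer: -10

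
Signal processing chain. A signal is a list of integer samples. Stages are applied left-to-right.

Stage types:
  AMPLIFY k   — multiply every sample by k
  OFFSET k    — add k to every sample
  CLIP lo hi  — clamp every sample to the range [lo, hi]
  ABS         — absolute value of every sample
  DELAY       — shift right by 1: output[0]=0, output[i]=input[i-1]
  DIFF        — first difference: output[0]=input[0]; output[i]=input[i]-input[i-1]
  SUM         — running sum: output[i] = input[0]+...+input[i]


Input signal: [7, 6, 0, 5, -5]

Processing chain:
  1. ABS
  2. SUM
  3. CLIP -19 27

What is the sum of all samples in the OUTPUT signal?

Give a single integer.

Answer: 74

Derivation:
Input: [7, 6, 0, 5, -5]
Stage 1 (ABS): |7|=7, |6|=6, |0|=0, |5|=5, |-5|=5 -> [7, 6, 0, 5, 5]
Stage 2 (SUM): sum[0..0]=7, sum[0..1]=13, sum[0..2]=13, sum[0..3]=18, sum[0..4]=23 -> [7, 13, 13, 18, 23]
Stage 3 (CLIP -19 27): clip(7,-19,27)=7, clip(13,-19,27)=13, clip(13,-19,27)=13, clip(18,-19,27)=18, clip(23,-19,27)=23 -> [7, 13, 13, 18, 23]
Output sum: 74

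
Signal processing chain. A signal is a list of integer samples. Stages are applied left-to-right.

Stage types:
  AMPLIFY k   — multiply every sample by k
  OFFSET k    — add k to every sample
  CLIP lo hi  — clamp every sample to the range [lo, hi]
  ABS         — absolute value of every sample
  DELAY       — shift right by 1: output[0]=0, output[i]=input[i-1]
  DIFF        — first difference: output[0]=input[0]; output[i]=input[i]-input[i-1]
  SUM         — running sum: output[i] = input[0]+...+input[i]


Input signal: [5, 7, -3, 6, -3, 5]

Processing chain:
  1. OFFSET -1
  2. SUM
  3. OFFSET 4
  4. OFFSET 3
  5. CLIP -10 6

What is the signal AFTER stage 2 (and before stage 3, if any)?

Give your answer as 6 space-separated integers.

Input: [5, 7, -3, 6, -3, 5]
Stage 1 (OFFSET -1): 5+-1=4, 7+-1=6, -3+-1=-4, 6+-1=5, -3+-1=-4, 5+-1=4 -> [4, 6, -4, 5, -4, 4]
Stage 2 (SUM): sum[0..0]=4, sum[0..1]=10, sum[0..2]=6, sum[0..3]=11, sum[0..4]=7, sum[0..5]=11 -> [4, 10, 6, 11, 7, 11]

Answer: 4 10 6 11 7 11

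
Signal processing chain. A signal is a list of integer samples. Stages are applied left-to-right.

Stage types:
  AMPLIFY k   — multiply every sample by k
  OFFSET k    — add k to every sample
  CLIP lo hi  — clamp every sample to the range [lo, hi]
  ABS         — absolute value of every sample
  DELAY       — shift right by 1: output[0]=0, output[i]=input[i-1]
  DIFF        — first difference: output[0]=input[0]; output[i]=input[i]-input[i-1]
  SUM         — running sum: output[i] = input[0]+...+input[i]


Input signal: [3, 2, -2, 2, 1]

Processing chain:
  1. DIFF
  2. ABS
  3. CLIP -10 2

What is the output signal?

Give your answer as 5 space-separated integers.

Input: [3, 2, -2, 2, 1]
Stage 1 (DIFF): s[0]=3, 2-3=-1, -2-2=-4, 2--2=4, 1-2=-1 -> [3, -1, -4, 4, -1]
Stage 2 (ABS): |3|=3, |-1|=1, |-4|=4, |4|=4, |-1|=1 -> [3, 1, 4, 4, 1]
Stage 3 (CLIP -10 2): clip(3,-10,2)=2, clip(1,-10,2)=1, clip(4,-10,2)=2, clip(4,-10,2)=2, clip(1,-10,2)=1 -> [2, 1, 2, 2, 1]

Answer: 2 1 2 2 1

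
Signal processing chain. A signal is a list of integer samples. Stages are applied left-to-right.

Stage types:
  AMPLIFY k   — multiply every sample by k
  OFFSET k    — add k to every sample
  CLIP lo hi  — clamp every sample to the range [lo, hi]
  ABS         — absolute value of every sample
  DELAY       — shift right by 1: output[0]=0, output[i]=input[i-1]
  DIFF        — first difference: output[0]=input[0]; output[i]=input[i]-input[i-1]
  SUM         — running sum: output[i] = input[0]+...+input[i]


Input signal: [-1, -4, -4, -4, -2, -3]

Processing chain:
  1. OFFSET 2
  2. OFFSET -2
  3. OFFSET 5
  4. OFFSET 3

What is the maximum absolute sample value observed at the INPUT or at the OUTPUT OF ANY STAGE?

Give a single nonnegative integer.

Answer: 7

Derivation:
Input: [-1, -4, -4, -4, -2, -3] (max |s|=4)
Stage 1 (OFFSET 2): -1+2=1, -4+2=-2, -4+2=-2, -4+2=-2, -2+2=0, -3+2=-1 -> [1, -2, -2, -2, 0, -1] (max |s|=2)
Stage 2 (OFFSET -2): 1+-2=-1, -2+-2=-4, -2+-2=-4, -2+-2=-4, 0+-2=-2, -1+-2=-3 -> [-1, -4, -4, -4, -2, -3] (max |s|=4)
Stage 3 (OFFSET 5): -1+5=4, -4+5=1, -4+5=1, -4+5=1, -2+5=3, -3+5=2 -> [4, 1, 1, 1, 3, 2] (max |s|=4)
Stage 4 (OFFSET 3): 4+3=7, 1+3=4, 1+3=4, 1+3=4, 3+3=6, 2+3=5 -> [7, 4, 4, 4, 6, 5] (max |s|=7)
Overall max amplitude: 7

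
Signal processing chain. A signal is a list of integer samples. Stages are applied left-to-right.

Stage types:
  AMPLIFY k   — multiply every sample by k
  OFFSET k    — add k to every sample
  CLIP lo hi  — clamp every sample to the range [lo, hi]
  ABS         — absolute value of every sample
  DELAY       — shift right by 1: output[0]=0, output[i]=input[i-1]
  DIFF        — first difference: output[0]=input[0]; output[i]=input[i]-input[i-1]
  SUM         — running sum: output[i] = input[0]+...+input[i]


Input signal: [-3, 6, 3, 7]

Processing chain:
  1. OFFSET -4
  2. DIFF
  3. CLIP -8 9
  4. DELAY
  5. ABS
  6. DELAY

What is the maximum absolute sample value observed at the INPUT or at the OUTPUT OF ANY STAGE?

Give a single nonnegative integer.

Input: [-3, 6, 3, 7] (max |s|=7)
Stage 1 (OFFSET -4): -3+-4=-7, 6+-4=2, 3+-4=-1, 7+-4=3 -> [-7, 2, -1, 3] (max |s|=7)
Stage 2 (DIFF): s[0]=-7, 2--7=9, -1-2=-3, 3--1=4 -> [-7, 9, -3, 4] (max |s|=9)
Stage 3 (CLIP -8 9): clip(-7,-8,9)=-7, clip(9,-8,9)=9, clip(-3,-8,9)=-3, clip(4,-8,9)=4 -> [-7, 9, -3, 4] (max |s|=9)
Stage 4 (DELAY): [0, -7, 9, -3] = [0, -7, 9, -3] -> [0, -7, 9, -3] (max |s|=9)
Stage 5 (ABS): |0|=0, |-7|=7, |9|=9, |-3|=3 -> [0, 7, 9, 3] (max |s|=9)
Stage 6 (DELAY): [0, 0, 7, 9] = [0, 0, 7, 9] -> [0, 0, 7, 9] (max |s|=9)
Overall max amplitude: 9

Answer: 9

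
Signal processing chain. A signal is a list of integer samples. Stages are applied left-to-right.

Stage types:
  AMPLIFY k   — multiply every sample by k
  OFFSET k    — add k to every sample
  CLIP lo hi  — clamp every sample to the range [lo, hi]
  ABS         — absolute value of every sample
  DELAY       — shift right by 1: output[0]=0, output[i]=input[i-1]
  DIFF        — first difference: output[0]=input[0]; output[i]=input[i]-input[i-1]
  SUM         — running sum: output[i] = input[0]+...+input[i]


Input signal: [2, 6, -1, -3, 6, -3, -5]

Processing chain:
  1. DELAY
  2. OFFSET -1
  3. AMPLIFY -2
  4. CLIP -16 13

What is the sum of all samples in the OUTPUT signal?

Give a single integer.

Answer: 0

Derivation:
Input: [2, 6, -1, -3, 6, -3, -5]
Stage 1 (DELAY): [0, 2, 6, -1, -3, 6, -3] = [0, 2, 6, -1, -3, 6, -3] -> [0, 2, 6, -1, -3, 6, -3]
Stage 2 (OFFSET -1): 0+-1=-1, 2+-1=1, 6+-1=5, -1+-1=-2, -3+-1=-4, 6+-1=5, -3+-1=-4 -> [-1, 1, 5, -2, -4, 5, -4]
Stage 3 (AMPLIFY -2): -1*-2=2, 1*-2=-2, 5*-2=-10, -2*-2=4, -4*-2=8, 5*-2=-10, -4*-2=8 -> [2, -2, -10, 4, 8, -10, 8]
Stage 4 (CLIP -16 13): clip(2,-16,13)=2, clip(-2,-16,13)=-2, clip(-10,-16,13)=-10, clip(4,-16,13)=4, clip(8,-16,13)=8, clip(-10,-16,13)=-10, clip(8,-16,13)=8 -> [2, -2, -10, 4, 8, -10, 8]
Output sum: 0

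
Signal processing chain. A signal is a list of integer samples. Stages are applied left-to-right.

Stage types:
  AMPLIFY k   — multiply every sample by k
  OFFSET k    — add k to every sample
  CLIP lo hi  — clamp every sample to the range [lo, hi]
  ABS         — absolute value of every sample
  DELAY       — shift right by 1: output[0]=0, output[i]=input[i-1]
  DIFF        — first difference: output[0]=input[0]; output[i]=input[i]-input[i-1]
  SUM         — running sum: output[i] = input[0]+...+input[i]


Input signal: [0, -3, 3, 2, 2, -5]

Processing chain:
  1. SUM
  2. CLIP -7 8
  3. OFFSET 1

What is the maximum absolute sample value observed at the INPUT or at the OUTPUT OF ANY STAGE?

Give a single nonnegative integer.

Answer: 5

Derivation:
Input: [0, -3, 3, 2, 2, -5] (max |s|=5)
Stage 1 (SUM): sum[0..0]=0, sum[0..1]=-3, sum[0..2]=0, sum[0..3]=2, sum[0..4]=4, sum[0..5]=-1 -> [0, -3, 0, 2, 4, -1] (max |s|=4)
Stage 2 (CLIP -7 8): clip(0,-7,8)=0, clip(-3,-7,8)=-3, clip(0,-7,8)=0, clip(2,-7,8)=2, clip(4,-7,8)=4, clip(-1,-7,8)=-1 -> [0, -3, 0, 2, 4, -1] (max |s|=4)
Stage 3 (OFFSET 1): 0+1=1, -3+1=-2, 0+1=1, 2+1=3, 4+1=5, -1+1=0 -> [1, -2, 1, 3, 5, 0] (max |s|=5)
Overall max amplitude: 5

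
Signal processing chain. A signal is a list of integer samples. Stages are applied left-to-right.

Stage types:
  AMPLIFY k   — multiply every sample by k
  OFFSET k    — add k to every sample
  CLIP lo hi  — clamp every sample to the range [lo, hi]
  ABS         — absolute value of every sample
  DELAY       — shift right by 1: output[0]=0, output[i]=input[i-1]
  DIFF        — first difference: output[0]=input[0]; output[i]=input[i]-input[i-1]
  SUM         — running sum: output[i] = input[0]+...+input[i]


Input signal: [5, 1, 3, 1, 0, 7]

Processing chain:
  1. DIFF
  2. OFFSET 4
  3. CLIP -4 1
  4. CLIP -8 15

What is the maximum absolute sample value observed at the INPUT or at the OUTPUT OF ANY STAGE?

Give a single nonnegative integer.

Input: [5, 1, 3, 1, 0, 7] (max |s|=7)
Stage 1 (DIFF): s[0]=5, 1-5=-4, 3-1=2, 1-3=-2, 0-1=-1, 7-0=7 -> [5, -4, 2, -2, -1, 7] (max |s|=7)
Stage 2 (OFFSET 4): 5+4=9, -4+4=0, 2+4=6, -2+4=2, -1+4=3, 7+4=11 -> [9, 0, 6, 2, 3, 11] (max |s|=11)
Stage 3 (CLIP -4 1): clip(9,-4,1)=1, clip(0,-4,1)=0, clip(6,-4,1)=1, clip(2,-4,1)=1, clip(3,-4,1)=1, clip(11,-4,1)=1 -> [1, 0, 1, 1, 1, 1] (max |s|=1)
Stage 4 (CLIP -8 15): clip(1,-8,15)=1, clip(0,-8,15)=0, clip(1,-8,15)=1, clip(1,-8,15)=1, clip(1,-8,15)=1, clip(1,-8,15)=1 -> [1, 0, 1, 1, 1, 1] (max |s|=1)
Overall max amplitude: 11

Answer: 11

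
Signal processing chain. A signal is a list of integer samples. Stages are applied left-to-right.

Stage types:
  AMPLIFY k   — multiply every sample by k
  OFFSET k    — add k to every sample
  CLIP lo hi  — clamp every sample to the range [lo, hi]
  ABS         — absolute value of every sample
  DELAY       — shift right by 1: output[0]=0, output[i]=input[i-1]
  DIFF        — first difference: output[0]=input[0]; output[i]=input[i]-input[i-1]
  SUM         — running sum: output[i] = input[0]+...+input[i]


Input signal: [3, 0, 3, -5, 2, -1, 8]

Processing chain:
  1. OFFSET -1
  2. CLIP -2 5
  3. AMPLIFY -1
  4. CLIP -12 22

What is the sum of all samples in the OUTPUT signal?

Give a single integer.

Answer: -5

Derivation:
Input: [3, 0, 3, -5, 2, -1, 8]
Stage 1 (OFFSET -1): 3+-1=2, 0+-1=-1, 3+-1=2, -5+-1=-6, 2+-1=1, -1+-1=-2, 8+-1=7 -> [2, -1, 2, -6, 1, -2, 7]
Stage 2 (CLIP -2 5): clip(2,-2,5)=2, clip(-1,-2,5)=-1, clip(2,-2,5)=2, clip(-6,-2,5)=-2, clip(1,-2,5)=1, clip(-2,-2,5)=-2, clip(7,-2,5)=5 -> [2, -1, 2, -2, 1, -2, 5]
Stage 3 (AMPLIFY -1): 2*-1=-2, -1*-1=1, 2*-1=-2, -2*-1=2, 1*-1=-1, -2*-1=2, 5*-1=-5 -> [-2, 1, -2, 2, -1, 2, -5]
Stage 4 (CLIP -12 22): clip(-2,-12,22)=-2, clip(1,-12,22)=1, clip(-2,-12,22)=-2, clip(2,-12,22)=2, clip(-1,-12,22)=-1, clip(2,-12,22)=2, clip(-5,-12,22)=-5 -> [-2, 1, -2, 2, -1, 2, -5]
Output sum: -5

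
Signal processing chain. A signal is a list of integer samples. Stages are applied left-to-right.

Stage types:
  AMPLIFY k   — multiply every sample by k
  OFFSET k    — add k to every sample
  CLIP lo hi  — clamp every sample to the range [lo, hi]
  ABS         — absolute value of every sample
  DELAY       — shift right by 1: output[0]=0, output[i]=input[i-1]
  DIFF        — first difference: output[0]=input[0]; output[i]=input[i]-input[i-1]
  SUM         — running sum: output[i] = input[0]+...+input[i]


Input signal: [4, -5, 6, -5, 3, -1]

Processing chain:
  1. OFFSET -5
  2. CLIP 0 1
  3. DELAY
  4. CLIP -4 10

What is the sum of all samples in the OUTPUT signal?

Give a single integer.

Answer: 1

Derivation:
Input: [4, -5, 6, -5, 3, -1]
Stage 1 (OFFSET -5): 4+-5=-1, -5+-5=-10, 6+-5=1, -5+-5=-10, 3+-5=-2, -1+-5=-6 -> [-1, -10, 1, -10, -2, -6]
Stage 2 (CLIP 0 1): clip(-1,0,1)=0, clip(-10,0,1)=0, clip(1,0,1)=1, clip(-10,0,1)=0, clip(-2,0,1)=0, clip(-6,0,1)=0 -> [0, 0, 1, 0, 0, 0]
Stage 3 (DELAY): [0, 0, 0, 1, 0, 0] = [0, 0, 0, 1, 0, 0] -> [0, 0, 0, 1, 0, 0]
Stage 4 (CLIP -4 10): clip(0,-4,10)=0, clip(0,-4,10)=0, clip(0,-4,10)=0, clip(1,-4,10)=1, clip(0,-4,10)=0, clip(0,-4,10)=0 -> [0, 0, 0, 1, 0, 0]
Output sum: 1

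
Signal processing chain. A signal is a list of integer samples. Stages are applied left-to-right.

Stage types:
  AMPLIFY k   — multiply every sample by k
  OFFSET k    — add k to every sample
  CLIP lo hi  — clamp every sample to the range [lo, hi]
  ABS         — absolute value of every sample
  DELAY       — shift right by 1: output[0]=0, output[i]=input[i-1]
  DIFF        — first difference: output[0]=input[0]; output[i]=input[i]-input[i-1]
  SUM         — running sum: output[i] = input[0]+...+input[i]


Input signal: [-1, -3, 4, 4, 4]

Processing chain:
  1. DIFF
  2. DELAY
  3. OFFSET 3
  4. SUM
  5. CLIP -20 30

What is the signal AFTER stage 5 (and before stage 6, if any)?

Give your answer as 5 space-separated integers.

Input: [-1, -3, 4, 4, 4]
Stage 1 (DIFF): s[0]=-1, -3--1=-2, 4--3=7, 4-4=0, 4-4=0 -> [-1, -2, 7, 0, 0]
Stage 2 (DELAY): [0, -1, -2, 7, 0] = [0, -1, -2, 7, 0] -> [0, -1, -2, 7, 0]
Stage 3 (OFFSET 3): 0+3=3, -1+3=2, -2+3=1, 7+3=10, 0+3=3 -> [3, 2, 1, 10, 3]
Stage 4 (SUM): sum[0..0]=3, sum[0..1]=5, sum[0..2]=6, sum[0..3]=16, sum[0..4]=19 -> [3, 5, 6, 16, 19]
Stage 5 (CLIP -20 30): clip(3,-20,30)=3, clip(5,-20,30)=5, clip(6,-20,30)=6, clip(16,-20,30)=16, clip(19,-20,30)=19 -> [3, 5, 6, 16, 19]

Answer: 3 5 6 16 19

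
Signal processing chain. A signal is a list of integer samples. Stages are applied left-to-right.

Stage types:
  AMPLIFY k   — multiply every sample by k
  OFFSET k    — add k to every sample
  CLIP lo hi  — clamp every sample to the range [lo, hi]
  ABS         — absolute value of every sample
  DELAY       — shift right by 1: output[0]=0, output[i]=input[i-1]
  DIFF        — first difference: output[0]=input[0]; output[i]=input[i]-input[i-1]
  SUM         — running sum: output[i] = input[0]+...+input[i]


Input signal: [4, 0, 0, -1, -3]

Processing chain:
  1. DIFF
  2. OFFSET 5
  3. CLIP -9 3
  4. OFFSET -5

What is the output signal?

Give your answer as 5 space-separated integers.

Input: [4, 0, 0, -1, -3]
Stage 1 (DIFF): s[0]=4, 0-4=-4, 0-0=0, -1-0=-1, -3--1=-2 -> [4, -4, 0, -1, -2]
Stage 2 (OFFSET 5): 4+5=9, -4+5=1, 0+5=5, -1+5=4, -2+5=3 -> [9, 1, 5, 4, 3]
Stage 3 (CLIP -9 3): clip(9,-9,3)=3, clip(1,-9,3)=1, clip(5,-9,3)=3, clip(4,-9,3)=3, clip(3,-9,3)=3 -> [3, 1, 3, 3, 3]
Stage 4 (OFFSET -5): 3+-5=-2, 1+-5=-4, 3+-5=-2, 3+-5=-2, 3+-5=-2 -> [-2, -4, -2, -2, -2]

Answer: -2 -4 -2 -2 -2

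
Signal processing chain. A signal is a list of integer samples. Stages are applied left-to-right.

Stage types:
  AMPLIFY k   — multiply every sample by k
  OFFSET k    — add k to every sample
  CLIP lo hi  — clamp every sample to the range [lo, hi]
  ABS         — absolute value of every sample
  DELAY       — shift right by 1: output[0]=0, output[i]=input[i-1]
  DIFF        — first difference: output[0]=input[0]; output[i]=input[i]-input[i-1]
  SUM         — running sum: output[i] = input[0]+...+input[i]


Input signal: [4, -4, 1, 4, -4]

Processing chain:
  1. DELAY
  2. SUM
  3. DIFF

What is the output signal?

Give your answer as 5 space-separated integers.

Input: [4, -4, 1, 4, -4]
Stage 1 (DELAY): [0, 4, -4, 1, 4] = [0, 4, -4, 1, 4] -> [0, 4, -4, 1, 4]
Stage 2 (SUM): sum[0..0]=0, sum[0..1]=4, sum[0..2]=0, sum[0..3]=1, sum[0..4]=5 -> [0, 4, 0, 1, 5]
Stage 3 (DIFF): s[0]=0, 4-0=4, 0-4=-4, 1-0=1, 5-1=4 -> [0, 4, -4, 1, 4]

Answer: 0 4 -4 1 4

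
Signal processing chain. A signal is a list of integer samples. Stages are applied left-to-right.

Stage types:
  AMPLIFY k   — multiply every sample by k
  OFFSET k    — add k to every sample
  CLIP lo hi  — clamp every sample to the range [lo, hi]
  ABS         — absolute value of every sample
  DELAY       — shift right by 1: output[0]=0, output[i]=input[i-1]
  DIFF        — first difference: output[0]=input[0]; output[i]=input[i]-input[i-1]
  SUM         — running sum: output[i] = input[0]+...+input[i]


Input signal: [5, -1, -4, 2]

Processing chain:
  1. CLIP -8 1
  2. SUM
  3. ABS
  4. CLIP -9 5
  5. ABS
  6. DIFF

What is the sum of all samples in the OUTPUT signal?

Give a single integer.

Answer: 3

Derivation:
Input: [5, -1, -4, 2]
Stage 1 (CLIP -8 1): clip(5,-8,1)=1, clip(-1,-8,1)=-1, clip(-4,-8,1)=-4, clip(2,-8,1)=1 -> [1, -1, -4, 1]
Stage 2 (SUM): sum[0..0]=1, sum[0..1]=0, sum[0..2]=-4, sum[0..3]=-3 -> [1, 0, -4, -3]
Stage 3 (ABS): |1|=1, |0|=0, |-4|=4, |-3|=3 -> [1, 0, 4, 3]
Stage 4 (CLIP -9 5): clip(1,-9,5)=1, clip(0,-9,5)=0, clip(4,-9,5)=4, clip(3,-9,5)=3 -> [1, 0, 4, 3]
Stage 5 (ABS): |1|=1, |0|=0, |4|=4, |3|=3 -> [1, 0, 4, 3]
Stage 6 (DIFF): s[0]=1, 0-1=-1, 4-0=4, 3-4=-1 -> [1, -1, 4, -1]
Output sum: 3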